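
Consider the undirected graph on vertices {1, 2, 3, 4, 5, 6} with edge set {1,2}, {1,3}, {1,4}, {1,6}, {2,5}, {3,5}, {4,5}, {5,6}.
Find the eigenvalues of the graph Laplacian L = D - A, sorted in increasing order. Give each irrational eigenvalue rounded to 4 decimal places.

With the vertex order [1, 2, 3, 4, 5, 6], the degrees are [4, 2, 2, 2, 4, 2], giving D = diag(4, 2, 2, 2, 4, 2) and L = D - A. Diagonalising L (or applying a numerical eigensolver to the 6x6 matrix) gives the spectrum above. The eigenvalues sum to 16, which equals trace(L) = 2|E|. By the matrix-tree theorem the graph has (1/6) * product of the nonzero eigenvalues = 32 spanning trees.

[0, 2, 2, 2, 4, 6]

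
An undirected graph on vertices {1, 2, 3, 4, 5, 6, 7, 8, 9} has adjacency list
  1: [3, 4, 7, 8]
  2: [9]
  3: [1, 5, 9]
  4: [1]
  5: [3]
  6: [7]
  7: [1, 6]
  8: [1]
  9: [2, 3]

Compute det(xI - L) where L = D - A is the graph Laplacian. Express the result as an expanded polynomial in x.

x^9 - 16x^8 + 101x^7 - 326x^6 + 583x^5 - 586x^4 + 322x^3 - 88x^2 + 9x

Reading degrees in the order [1, 2, 3, 4, 5, 6, 7, 8, 9] gives [4, 1, 3, 1, 1, 1, 2, 1, 2]; set D = diag(4, 1, 3, 1, 1, 1, 2, 1, 2) and form L = D - A. Computing det(xI - L) by cofactor expansion (or equivalently via sum-over-permutations) gives x^9 - 16x^8 + 101x^7 - 326x^6 + 583x^5 - 586x^4 + 322x^3 - 88x^2 + 9x. Since p(0) = det(-L) = 0, x divides p(x). There is one zero in the spectrum, matching the 1 component.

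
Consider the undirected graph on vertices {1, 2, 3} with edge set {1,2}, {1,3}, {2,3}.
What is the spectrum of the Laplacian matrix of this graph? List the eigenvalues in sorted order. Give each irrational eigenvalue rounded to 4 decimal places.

With the vertex order [1, 2, 3], the degrees are [2, 2, 2], giving D = diag(2, 2, 2) and L = D - A. Diagonalising L (or applying a numerical eigensolver to the 3x3 matrix) gives the spectrum above. The largest eigenvalue, 3, is at most the vertex count 3.

[0, 3, 3]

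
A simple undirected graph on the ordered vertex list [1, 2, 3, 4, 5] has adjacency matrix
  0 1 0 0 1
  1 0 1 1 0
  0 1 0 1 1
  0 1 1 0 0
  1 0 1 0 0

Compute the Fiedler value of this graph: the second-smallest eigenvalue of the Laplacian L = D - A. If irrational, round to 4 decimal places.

1.3820

Each diagonal entry of L is the vertex degree and each off-diagonal entry is -1 where an edge is present, 0 otherwise; in the order [1, 2, 3, 4, 5] the diagonal is [2, 3, 3, 2, 2]. The sorted Laplacian eigenvalues are [0, 1.3820, 2.3820, 3.6180, 4.6180]; the algebraic connectivity is the second entry, 1.3820. The largest eigenvalue, 4.6180, is at most the vertex count 5.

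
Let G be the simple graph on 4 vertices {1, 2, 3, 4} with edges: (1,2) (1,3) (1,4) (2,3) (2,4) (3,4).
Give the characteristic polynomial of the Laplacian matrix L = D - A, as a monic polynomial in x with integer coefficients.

Each diagonal entry of L is the vertex degree and each off-diagonal entry is -1 where an edge is present, 0 otherwise; in the order [1, 2, 3, 4] the diagonal is [3, 3, 3, 3]. Computing det(xI - L) by cofactor expansion (or equivalently via sum-over-permutations) gives x^4 - 12x^3 + 48x^2 - 64x. The coefficient of x^3 equals -trace(L) = -12, matching the sum of degrees. There is one zero in the spectrum, matching the 1 component.

x^4 - 12x^3 + 48x^2 - 64x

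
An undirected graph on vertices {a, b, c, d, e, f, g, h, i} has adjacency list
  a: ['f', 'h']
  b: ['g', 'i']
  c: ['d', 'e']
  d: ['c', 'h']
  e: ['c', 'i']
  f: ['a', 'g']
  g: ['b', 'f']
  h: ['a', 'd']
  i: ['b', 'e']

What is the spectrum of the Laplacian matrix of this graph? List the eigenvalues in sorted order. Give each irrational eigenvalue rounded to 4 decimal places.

Each diagonal entry of L is the vertex degree and each off-diagonal entry is -1 where an edge is present, 0 otherwise; in the order [a, b, c, d, e, f, g, h, i] the diagonal is [2, 2, 2, 2, 2, 2, 2, 2, 2]. L is symmetric positive semidefinite, so every eigenvalue is real and nonnegative.

[0, 0.4679, 0.4679, 1.6527, 1.6527, 3, 3, 3.8794, 3.8794]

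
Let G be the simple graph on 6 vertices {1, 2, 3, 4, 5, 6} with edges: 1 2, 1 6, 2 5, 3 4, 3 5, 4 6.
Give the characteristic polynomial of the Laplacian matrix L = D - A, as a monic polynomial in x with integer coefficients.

x^6 - 12x^5 + 54x^4 - 112x^3 + 105x^2 - 36x

Reading degrees in the order [1, 2, 3, 4, 5, 6] gives [2, 2, 2, 2, 2, 2]; set D = diag(2, 2, 2, 2, 2, 2) and form L = D - A. Computing det(xI - L) by cofactor expansion (or equivalently via sum-over-permutations) gives x^6 - 12x^5 + 54x^4 - 112x^3 + 105x^2 - 36x. The constant term is 0 because L is singular (the all-ones vector lies in its kernel). The eigenvalues sum to 12, which equals trace(L) = 2|E|.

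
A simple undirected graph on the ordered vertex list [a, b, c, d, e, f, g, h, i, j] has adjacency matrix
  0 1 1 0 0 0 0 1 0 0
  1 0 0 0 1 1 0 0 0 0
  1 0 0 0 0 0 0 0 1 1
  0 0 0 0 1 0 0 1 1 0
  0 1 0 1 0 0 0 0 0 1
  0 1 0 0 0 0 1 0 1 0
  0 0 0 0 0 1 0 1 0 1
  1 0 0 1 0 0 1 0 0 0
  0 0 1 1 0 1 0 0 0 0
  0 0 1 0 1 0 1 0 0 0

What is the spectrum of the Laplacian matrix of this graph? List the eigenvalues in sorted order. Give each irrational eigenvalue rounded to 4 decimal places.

Each diagonal entry of L is the vertex degree and each off-diagonal entry is -1 where an edge is present, 0 otherwise; in the order [a, b, c, d, e, f, g, h, i, j] the diagonal is [3, 3, 3, 3, 3, 3, 3, 3, 3, 3]. Diagonalising L (or applying a numerical eigensolver to the 10x10 matrix) gives the spectrum above. There is one zero in the spectrum, matching the 1 component.

[0, 2, 2, 2, 2, 2, 5, 5, 5, 5]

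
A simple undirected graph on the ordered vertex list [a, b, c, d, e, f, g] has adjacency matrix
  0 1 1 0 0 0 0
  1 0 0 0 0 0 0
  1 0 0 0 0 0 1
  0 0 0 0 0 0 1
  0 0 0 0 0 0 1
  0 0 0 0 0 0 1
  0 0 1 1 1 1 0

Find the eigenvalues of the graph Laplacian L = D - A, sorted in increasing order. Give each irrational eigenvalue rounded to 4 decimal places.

[0, 0.2955, 1, 1, 1.4911, 3.1169, 5.0965]

With the vertex order [a, b, c, d, e, f, g], the degrees are [2, 1, 2, 1, 1, 1, 4], giving D = diag(2, 1, 2, 1, 1, 1, 4) and L = D - A. L is symmetric positive semidefinite, so every eigenvalue is real and nonnegative. The largest eigenvalue, 5.0965, is at most the vertex count 7. By the matrix-tree theorem the graph has (1/7) * product of the nonzero eigenvalues = 1 spanning tree.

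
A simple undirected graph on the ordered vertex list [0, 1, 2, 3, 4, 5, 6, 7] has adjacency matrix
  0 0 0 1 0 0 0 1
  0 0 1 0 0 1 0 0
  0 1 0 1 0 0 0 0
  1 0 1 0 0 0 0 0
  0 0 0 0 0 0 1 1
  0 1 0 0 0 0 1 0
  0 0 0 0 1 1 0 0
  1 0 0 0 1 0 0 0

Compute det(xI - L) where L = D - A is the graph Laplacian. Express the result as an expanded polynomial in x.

With the vertex order [0, 1, 2, 3, 4, 5, 6, 7], the degrees are [2, 2, 2, 2, 2, 2, 2, 2], giving D = diag(2, 2, 2, 2, 2, 2, 2, 2) and L = D - A. Computing det(xI - L) by cofactor expansion (or equivalently via sum-over-permutations) gives x^8 - 16x^7 + 104x^6 - 352x^5 + 660x^4 - 672x^3 + 336x^2 - 64x. The coefficient of x^7 equals -trace(L) = -16, matching the sum of degrees. The largest eigenvalue, 4, is at most the vertex count 8.

x^8 - 16x^7 + 104x^6 - 352x^5 + 660x^4 - 672x^3 + 336x^2 - 64x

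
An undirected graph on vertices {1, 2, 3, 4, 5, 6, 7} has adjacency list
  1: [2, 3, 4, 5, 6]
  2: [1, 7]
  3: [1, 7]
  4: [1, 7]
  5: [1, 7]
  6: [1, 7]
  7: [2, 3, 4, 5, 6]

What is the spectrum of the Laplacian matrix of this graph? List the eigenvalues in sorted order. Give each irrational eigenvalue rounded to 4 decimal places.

[0, 2, 2, 2, 2, 5, 7]

With the vertex order [1, 2, 3, 4, 5, 6, 7], the degrees are [5, 2, 2, 2, 2, 2, 5], giving D = diag(5, 2, 2, 2, 2, 2, 5) and L = D - A. L is symmetric positive semidefinite, so every eigenvalue is real and nonnegative. There is one zero in the spectrum, matching the 1 component. By the matrix-tree theorem the graph has (1/7) * product of the nonzero eigenvalues = 80 spanning trees.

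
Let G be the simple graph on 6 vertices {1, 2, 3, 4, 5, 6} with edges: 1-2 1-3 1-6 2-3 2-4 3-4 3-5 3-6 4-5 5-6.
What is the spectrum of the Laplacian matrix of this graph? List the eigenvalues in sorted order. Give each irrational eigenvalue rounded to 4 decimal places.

Reading degrees in the order [1, 2, 3, 4, 5, 6] gives [3, 3, 5, 3, 3, 3]; set D = diag(3, 3, 5, 3, 3, 3) and form L = D - A. Diagonalising L (or applying a numerical eigensolver to the 6x6 matrix) gives the spectrum above. The single zero eigenvalue shows the graph is connected. There is one zero in the spectrum, matching the 1 component. The largest eigenvalue, 6, is at most the vertex count 6.

[0, 2.3820, 2.3820, 4.6180, 4.6180, 6]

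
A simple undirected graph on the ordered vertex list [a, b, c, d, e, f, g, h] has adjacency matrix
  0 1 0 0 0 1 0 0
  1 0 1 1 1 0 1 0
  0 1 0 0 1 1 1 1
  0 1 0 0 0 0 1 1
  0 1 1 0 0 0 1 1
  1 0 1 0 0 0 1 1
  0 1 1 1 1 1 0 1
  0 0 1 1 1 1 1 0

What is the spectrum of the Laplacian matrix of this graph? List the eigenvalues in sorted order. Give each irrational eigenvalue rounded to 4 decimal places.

[0, 1.7999, 3.0093, 3.7787, 5.3242, 6.1122, 6.8137, 7.1619]

Reading degrees in the order [a, b, c, d, e, f, g, h] gives [2, 5, 5, 3, 4, 4, 6, 5]; set D = diag(2, 5, 5, 3, 4, 4, 6, 5) and form L = D - A. The multiplicity of 0 as a Laplacian eigenvalue equals the number of connected components. The single zero eigenvalue shows the graph is connected. The largest eigenvalue, 7.1619, is at most the vertex count 8. There is one zero in the spectrum, matching the 1 component.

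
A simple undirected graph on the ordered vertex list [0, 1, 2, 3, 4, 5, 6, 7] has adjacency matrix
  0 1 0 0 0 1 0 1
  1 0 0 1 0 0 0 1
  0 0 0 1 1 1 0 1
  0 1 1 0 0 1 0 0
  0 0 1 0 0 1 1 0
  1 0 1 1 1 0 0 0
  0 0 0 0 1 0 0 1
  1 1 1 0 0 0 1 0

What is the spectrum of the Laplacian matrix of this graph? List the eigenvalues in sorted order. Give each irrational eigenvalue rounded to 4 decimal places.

[0, 1.4384, 2, 3, 4, 4, 5.5616, 6]

With the vertex order [0, 1, 2, 3, 4, 5, 6, 7], the degrees are [3, 3, 4, 3, 3, 4, 2, 4], giving D = diag(3, 3, 4, 3, 3, 4, 2, 4) and L = D - A. The multiplicity of 0 as a Laplacian eigenvalue equals the number of connected components. The single zero eigenvalue shows the graph is connected. By the matrix-tree theorem the graph has (1/8) * product of the nonzero eigenvalues = 576 spanning trees. There is one zero in the spectrum, matching the 1 component.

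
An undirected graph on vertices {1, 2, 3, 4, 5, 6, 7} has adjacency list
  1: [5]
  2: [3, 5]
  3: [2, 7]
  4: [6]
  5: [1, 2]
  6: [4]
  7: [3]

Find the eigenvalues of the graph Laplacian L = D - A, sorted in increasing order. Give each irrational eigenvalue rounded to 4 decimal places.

Each diagonal entry of L is the vertex degree and each off-diagonal entry is -1 where an edge is present, 0 otherwise; in the order [1, 2, 3, 4, 5, 6, 7] the diagonal is [1, 2, 2, 1, 2, 1, 1]. The multiplicity of 0 as a Laplacian eigenvalue equals the number of connected components. The 2 zero eigenvalues correspond to the 2 connected components. The largest eigenvalue, 3.6180, is at most the vertex count 7.

[0, 0, 0.3820, 1.3820, 2, 2.6180, 3.6180]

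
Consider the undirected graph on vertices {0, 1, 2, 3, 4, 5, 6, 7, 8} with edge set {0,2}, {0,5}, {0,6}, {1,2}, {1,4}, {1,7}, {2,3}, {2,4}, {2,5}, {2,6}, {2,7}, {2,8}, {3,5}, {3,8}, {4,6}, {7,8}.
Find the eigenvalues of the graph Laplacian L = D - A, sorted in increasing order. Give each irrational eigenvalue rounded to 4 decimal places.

With the vertex order [0, 1, 2, 3, 4, 5, 6, 7, 8], the degrees are [3, 3, 8, 3, 3, 3, 3, 3, 3], giving D = diag(3, 3, 8, 3, 3, 3, 3, 3, 3) and L = D - A. The multiplicity of 0 as a Laplacian eigenvalue equals the number of connected components. The single zero eigenvalue shows the graph is connected. There is one zero in the spectrum, matching the 1 component.

[0, 1.5858, 1.5858, 3, 3, 4.4142, 4.4142, 5, 9]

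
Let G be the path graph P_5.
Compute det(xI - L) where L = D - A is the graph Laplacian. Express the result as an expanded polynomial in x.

x^5 - 8x^4 + 21x^3 - 20x^2 + 5x

The graph has 5 vertices and degree multiset [2, 2, 2, 1, 1]; D is the diagonal matrix of degrees and L = D - A. L has integer entries, so p(x) = det(xI - L) has integer coefficients. Expanding the determinant yields x^5 - 8x^4 + 21x^3 - 20x^2 + 5x. Since p(0) = det(-L) = 0, x divides p(x). The largest eigenvalue, 3.6180, is at most the vertex count 5. The eigenvalues sum to 8, which equals trace(L) = 2|E|.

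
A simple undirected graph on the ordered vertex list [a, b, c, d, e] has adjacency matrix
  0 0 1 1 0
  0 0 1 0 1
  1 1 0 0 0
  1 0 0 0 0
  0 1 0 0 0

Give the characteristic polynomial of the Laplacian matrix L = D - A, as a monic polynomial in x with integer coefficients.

With the vertex order [a, b, c, d, e], the degrees are [2, 2, 2, 1, 1], giving D = diag(2, 2, 2, 1, 1) and L = D - A. L has integer entries, so p(x) = det(xI - L) has integer coefficients. Expanding the determinant yields x^5 - 8x^4 + 21x^3 - 20x^2 + 5x. Since p(0) = det(-L) = 0, x divides p(x). There is one zero in the spectrum, matching the 1 component.

x^5 - 8x^4 + 21x^3 - 20x^2 + 5x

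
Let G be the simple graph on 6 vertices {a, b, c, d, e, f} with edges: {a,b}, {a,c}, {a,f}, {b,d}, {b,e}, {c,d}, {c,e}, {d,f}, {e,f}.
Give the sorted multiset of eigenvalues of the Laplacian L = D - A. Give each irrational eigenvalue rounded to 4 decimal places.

[0, 3, 3, 3, 3, 6]

Each diagonal entry of L is the vertex degree and each off-diagonal entry is -1 where an edge is present, 0 otherwise; in the order [a, b, c, d, e, f] the diagonal is [3, 3, 3, 3, 3, 3]. L is symmetric positive semidefinite, so every eigenvalue is real and nonnegative. The eigenvalues sum to 18, which equals trace(L) = 2|E|. By the matrix-tree theorem the graph has (1/6) * product of the nonzero eigenvalues = 81 spanning trees.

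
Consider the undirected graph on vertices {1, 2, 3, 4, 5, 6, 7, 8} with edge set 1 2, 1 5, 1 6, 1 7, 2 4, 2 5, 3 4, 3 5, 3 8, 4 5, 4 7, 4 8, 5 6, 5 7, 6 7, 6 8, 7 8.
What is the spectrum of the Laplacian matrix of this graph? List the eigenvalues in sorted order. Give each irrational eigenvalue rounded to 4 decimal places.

[0, 2.2994, 2.8257, 4.2701, 5.1230, 5.4898, 6.6613, 7.3306]

Each diagonal entry of L is the vertex degree and each off-diagonal entry is -1 where an edge is present, 0 otherwise; in the order [1, 2, 3, 4, 5, 6, 7, 8] the diagonal is [4, 3, 3, 5, 6, 4, 5, 4]. L is symmetric positive semidefinite, so every eigenvalue is real and nonnegative. The single zero eigenvalue shows the graph is connected. There is one zero in the spectrum, matching the 1 component.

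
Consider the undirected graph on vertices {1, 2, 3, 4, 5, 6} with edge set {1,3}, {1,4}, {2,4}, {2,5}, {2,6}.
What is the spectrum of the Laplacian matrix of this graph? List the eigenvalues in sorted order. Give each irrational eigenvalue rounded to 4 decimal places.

[0, 0.3249, 1, 1.4608, 3, 4.2143]

Reading degrees in the order [1, 2, 3, 4, 5, 6] gives [2, 3, 1, 2, 1, 1]; set D = diag(2, 3, 1, 2, 1, 1) and form L = D - A. Diagonalising L (or applying a numerical eigensolver to the 6x6 matrix) gives the spectrum above. There is one zero in the spectrum, matching the 1 component.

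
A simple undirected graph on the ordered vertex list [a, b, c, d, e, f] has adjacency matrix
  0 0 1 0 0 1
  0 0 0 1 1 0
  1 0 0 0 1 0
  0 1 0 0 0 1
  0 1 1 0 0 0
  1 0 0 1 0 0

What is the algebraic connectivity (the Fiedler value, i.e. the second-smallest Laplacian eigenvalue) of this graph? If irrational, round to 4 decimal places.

Each diagonal entry of L is the vertex degree and each off-diagonal entry is -1 where an edge is present, 0 otherwise; in the order [a, b, c, d, e, f] the diagonal is [2, 2, 2, 2, 2, 2]. The sorted Laplacian eigenvalues are [0, 1, 1, 3, 3, 4]; the algebraic connectivity is the second entry, 1. The largest eigenvalue, 4, is at most the vertex count 6.

1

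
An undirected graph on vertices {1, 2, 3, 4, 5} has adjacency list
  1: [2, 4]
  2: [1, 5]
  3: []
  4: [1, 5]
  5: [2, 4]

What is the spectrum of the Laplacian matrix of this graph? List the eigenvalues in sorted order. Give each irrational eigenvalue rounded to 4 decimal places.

With the vertex order [1, 2, 3, 4, 5], the degrees are [2, 2, 0, 2, 2], giving D = diag(2, 2, 0, 2, 2) and L = D - A. The multiplicity of 0 as a Laplacian eigenvalue equals the number of connected components. The 2 zero eigenvalues correspond to the 2 connected components. There are 2 zeros in the spectrum, matching the 2 components.

[0, 0, 2, 2, 4]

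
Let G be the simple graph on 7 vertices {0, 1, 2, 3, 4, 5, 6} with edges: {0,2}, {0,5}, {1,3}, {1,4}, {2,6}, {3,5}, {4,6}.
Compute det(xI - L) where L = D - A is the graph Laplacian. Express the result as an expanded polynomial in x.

Each diagonal entry of L is the vertex degree and each off-diagonal entry is -1 where an edge is present, 0 otherwise; in the order [0, 1, 2, 3, 4, 5, 6] the diagonal is [2, 2, 2, 2, 2, 2, 2]. L has integer entries, so p(x) = det(xI - L) has integer coefficients. Expanding the determinant yields x^7 - 14x^6 + 77x^5 - 210x^4 + 294x^3 - 196x^2 + 49x. Since p(0) = det(-L) = 0, x divides p(x). By the matrix-tree theorem the graph has (1/7) * product of the nonzero eigenvalues = 7 spanning trees. There is one zero in the spectrum, matching the 1 component.

x^7 - 14x^6 + 77x^5 - 210x^4 + 294x^3 - 196x^2 + 49x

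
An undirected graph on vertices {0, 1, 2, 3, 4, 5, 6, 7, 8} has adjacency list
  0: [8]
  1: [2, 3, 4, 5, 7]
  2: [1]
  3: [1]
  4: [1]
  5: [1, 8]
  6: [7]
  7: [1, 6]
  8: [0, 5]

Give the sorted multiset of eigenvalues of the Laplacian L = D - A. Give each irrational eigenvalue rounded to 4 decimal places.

[0, 0.2483, 0.5063, 1, 1, 1.4950, 2.4702, 3.1767, 6.1036]

Each diagonal entry of L is the vertex degree and each off-diagonal entry is -1 where an edge is present, 0 otherwise; in the order [0, 1, 2, 3, 4, 5, 6, 7, 8] the diagonal is [1, 5, 1, 1, 1, 2, 1, 2, 2]. The multiplicity of 0 as a Laplacian eigenvalue equals the number of connected components. The eigenvalues sum to 16, which equals trace(L) = 2|E|. By the matrix-tree theorem the graph has (1/9) * product of the nonzero eigenvalues = 1 spanning tree.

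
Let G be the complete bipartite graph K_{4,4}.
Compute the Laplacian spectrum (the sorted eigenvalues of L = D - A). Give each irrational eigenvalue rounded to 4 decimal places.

The graph has 8 vertices and degree multiset [4, 4, 4, 4, 4, 4, 4, 4]; D is the diagonal matrix of degrees and L = D - A. L is symmetric positive semidefinite, so every eigenvalue is real and nonnegative. There is one zero in the spectrum, matching the 1 component.

[0, 4, 4, 4, 4, 4, 4, 8]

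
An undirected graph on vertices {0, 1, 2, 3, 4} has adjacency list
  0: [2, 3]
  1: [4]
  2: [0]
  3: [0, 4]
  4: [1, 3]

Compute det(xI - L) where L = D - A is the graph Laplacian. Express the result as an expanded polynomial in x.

x^5 - 8x^4 + 21x^3 - 20x^2 + 5x

Reading degrees in the order [0, 1, 2, 3, 4] gives [2, 1, 1, 2, 2]; set D = diag(2, 1, 1, 2, 2) and form L = D - A. L has integer entries, so p(x) = det(xI - L) has integer coefficients. Expanding the determinant yields x^5 - 8x^4 + 21x^3 - 20x^2 + 5x. Since p(0) = det(-L) = 0, x divides p(x). There is one zero in the spectrum, matching the 1 component.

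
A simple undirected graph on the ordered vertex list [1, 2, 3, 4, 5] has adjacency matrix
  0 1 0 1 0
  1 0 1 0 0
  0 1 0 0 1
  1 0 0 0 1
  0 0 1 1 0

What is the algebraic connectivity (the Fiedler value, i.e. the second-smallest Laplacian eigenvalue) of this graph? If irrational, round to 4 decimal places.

Each diagonal entry of L is the vertex degree and each off-diagonal entry is -1 where an edge is present, 0 otherwise; in the order [1, 2, 3, 4, 5] the diagonal is [2, 2, 2, 2, 2]. Computing the eigenvalues of L and sorting gives [0, 1.3820, 1.3820, 3.6180, 3.6180]. The Fiedler value lambda_2 = 1.3820 is strictly positive, so the graph is connected. By the matrix-tree theorem the graph has (1/5) * product of the nonzero eigenvalues = 5 spanning trees.

1.3820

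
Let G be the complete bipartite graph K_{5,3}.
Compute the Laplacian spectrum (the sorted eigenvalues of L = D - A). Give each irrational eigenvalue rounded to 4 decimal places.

The graph has 8 vertices and degree multiset [5, 5, 5, 3, 3, 3, 3, 3]; D is the diagonal matrix of degrees and L = D - A. Diagonalising L (or applying a numerical eigensolver to the 8x8 matrix) gives the spectrum above. The largest eigenvalue, 8, is at most the vertex count 8.

[0, 3, 3, 3, 3, 5, 5, 8]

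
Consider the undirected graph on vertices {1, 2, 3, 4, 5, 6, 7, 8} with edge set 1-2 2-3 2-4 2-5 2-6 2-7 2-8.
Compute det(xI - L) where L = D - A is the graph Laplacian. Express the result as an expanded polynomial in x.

x^8 - 14x^7 + 63x^6 - 140x^5 + 175x^4 - 126x^3 + 49x^2 - 8x

Each diagonal entry of L is the vertex degree and each off-diagonal entry is -1 where an edge is present, 0 otherwise; in the order [1, 2, 3, 4, 5, 6, 7, 8] the diagonal is [1, 7, 1, 1, 1, 1, 1, 1]. The eigenvalues of L are [0, 1, 1, 1, 1, 1, 1, 8]; the characteristic polynomial is the product of (x - lambda_i), which multiplies out to x^8 - 14x^7 + 63x^6 - 140x^5 + 175x^4 - 126x^3 + 49x^2 - 8x. The coefficient of x^7 equals -trace(L) = -14, matching the sum of degrees. The largest eigenvalue, 8, is at most the vertex count 8. The eigenvalues sum to 14, which equals trace(L) = 2|E|.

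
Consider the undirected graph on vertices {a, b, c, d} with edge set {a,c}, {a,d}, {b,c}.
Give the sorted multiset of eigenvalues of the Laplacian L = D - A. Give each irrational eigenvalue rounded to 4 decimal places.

Each diagonal entry of L is the vertex degree and each off-diagonal entry is -1 where an edge is present, 0 otherwise; in the order [a, b, c, d] the diagonal is [2, 1, 2, 1]. L is symmetric positive semidefinite, so every eigenvalue is real and nonnegative. There is one zero in the spectrum, matching the 1 component. The largest eigenvalue, 3.4142, is at most the vertex count 4.

[0, 0.5858, 2, 3.4142]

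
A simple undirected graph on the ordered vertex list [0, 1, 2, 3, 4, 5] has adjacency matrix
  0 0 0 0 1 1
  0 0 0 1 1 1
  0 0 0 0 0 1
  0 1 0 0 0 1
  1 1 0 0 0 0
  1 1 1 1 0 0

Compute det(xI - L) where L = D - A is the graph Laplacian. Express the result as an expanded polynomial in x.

x^6 - 14x^5 + 72x^4 - 168x^3 + 176x^2 - 66x

With the vertex order [0, 1, 2, 3, 4, 5], the degrees are [2, 3, 1, 2, 2, 4], giving D = diag(2, 3, 1, 2, 2, 4) and L = D - A. L has integer entries, so p(x) = det(xI - L) has integer coefficients. Expanding the determinant yields x^6 - 14x^5 + 72x^4 - 168x^3 + 176x^2 - 66x. The coefficient of x^5 equals -trace(L) = -14, matching the sum of degrees. There is one zero in the spectrum, matching the 1 component. The largest eigenvalue, 5.2688, is at most the vertex count 6.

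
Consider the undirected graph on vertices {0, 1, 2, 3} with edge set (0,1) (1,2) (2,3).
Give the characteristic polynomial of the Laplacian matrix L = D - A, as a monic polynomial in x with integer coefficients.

x^4 - 6x^3 + 10x^2 - 4x

Each diagonal entry of L is the vertex degree and each off-diagonal entry is -1 where an edge is present, 0 otherwise; in the order [0, 1, 2, 3] the diagonal is [1, 2, 2, 1]. L has integer entries, so p(x) = det(xI - L) has integer coefficients. Expanding the determinant yields x^4 - 6x^3 + 10x^2 - 4x. The coefficient of x^3 equals -trace(L) = -6, matching the sum of degrees. By the matrix-tree theorem the graph has (1/4) * product of the nonzero eigenvalues = 1 spanning tree.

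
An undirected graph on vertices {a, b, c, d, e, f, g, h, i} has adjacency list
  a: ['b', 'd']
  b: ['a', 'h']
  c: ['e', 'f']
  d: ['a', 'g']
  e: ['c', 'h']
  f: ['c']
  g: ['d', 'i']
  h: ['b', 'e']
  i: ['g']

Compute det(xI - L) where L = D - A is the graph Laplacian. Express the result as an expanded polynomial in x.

Reading degrees in the order [a, b, c, d, e, f, g, h, i] gives [2, 2, 2, 2, 2, 1, 2, 2, 1]; set D = diag(2, 2, 2, 2, 2, 1, 2, 2, 1) and form L = D - A. L has integer entries, so p(x) = det(xI - L) has integer coefficients. Expanding the determinant yields x^9 - 16x^8 + 105x^7 - 364x^6 + 715x^5 - 792x^4 + 462x^3 - 120x^2 + 9x. The coefficient of x^8 equals -trace(L) = -16, matching the sum of degrees. The largest eigenvalue, 3.8794, is at most the vertex count 9.

x^9 - 16x^8 + 105x^7 - 364x^6 + 715x^5 - 792x^4 + 462x^3 - 120x^2 + 9x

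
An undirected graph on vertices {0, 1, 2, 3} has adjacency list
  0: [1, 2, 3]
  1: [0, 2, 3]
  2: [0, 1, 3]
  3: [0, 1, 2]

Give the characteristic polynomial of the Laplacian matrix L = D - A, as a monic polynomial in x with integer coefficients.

With the vertex order [0, 1, 2, 3], the degrees are [3, 3, 3, 3], giving D = diag(3, 3, 3, 3) and L = D - A. Computing det(xI - L) by cofactor expansion (or equivalently via sum-over-permutations) gives x^4 - 12x^3 + 48x^2 - 64x. The coefficient of x^3 equals -trace(L) = -12, matching the sum of degrees. The largest eigenvalue, 4, is at most the vertex count 4.

x^4 - 12x^3 + 48x^2 - 64x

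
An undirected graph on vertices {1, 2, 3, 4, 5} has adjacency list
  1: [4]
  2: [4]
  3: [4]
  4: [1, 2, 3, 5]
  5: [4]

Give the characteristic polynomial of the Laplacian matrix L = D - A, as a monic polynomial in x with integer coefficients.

With the vertex order [1, 2, 3, 4, 5], the degrees are [1, 1, 1, 4, 1], giving D = diag(1, 1, 1, 4, 1) and L = D - A. L has integer entries, so p(x) = det(xI - L) has integer coefficients. Expanding the determinant yields x^5 - 8x^4 + 18x^3 - 16x^2 + 5x. Since p(0) = det(-L) = 0, x divides p(x). The largest eigenvalue, 5, is at most the vertex count 5. There is one zero in the spectrum, matching the 1 component.

x^5 - 8x^4 + 18x^3 - 16x^2 + 5x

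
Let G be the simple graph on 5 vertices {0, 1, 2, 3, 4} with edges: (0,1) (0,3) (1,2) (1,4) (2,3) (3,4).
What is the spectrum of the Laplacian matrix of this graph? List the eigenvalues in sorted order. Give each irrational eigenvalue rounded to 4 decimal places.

Reading degrees in the order [0, 1, 2, 3, 4] gives [2, 3, 2, 3, 2]; set D = diag(2, 3, 2, 3, 2) and form L = D - A. L is symmetric positive semidefinite, so every eigenvalue is real and nonnegative. The single zero eigenvalue shows the graph is connected.

[0, 2, 2, 3, 5]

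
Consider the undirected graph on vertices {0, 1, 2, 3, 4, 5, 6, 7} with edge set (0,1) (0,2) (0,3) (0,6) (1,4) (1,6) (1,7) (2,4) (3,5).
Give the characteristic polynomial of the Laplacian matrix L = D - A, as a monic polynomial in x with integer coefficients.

Reading degrees in the order [0, 1, 2, 3, 4, 5, 6, 7] gives [4, 4, 2, 2, 2, 1, 2, 1]; set D = diag(4, 4, 2, 2, 2, 1, 2, 1) and form L = D - A. Computing det(xI - L) by cofactor expansion (or equivalently via sum-over-permutations) gives x^8 - 18x^7 + 128x^6 - 462x^5 + 905x^4 - 948x^3 + 481x^2 - 88x. Since p(0) = det(-L) = 0, x divides p(x). There is one zero in the spectrum, matching the 1 component.

x^8 - 18x^7 + 128x^6 - 462x^5 + 905x^4 - 948x^3 + 481x^2 - 88x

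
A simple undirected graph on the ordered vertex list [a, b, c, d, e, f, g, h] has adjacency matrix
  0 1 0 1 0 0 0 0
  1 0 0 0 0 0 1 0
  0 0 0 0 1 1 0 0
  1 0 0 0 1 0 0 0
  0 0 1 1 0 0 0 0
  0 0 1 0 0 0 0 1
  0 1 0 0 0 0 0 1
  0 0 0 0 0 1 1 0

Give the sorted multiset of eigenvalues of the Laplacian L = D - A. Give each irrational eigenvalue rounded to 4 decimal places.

[0, 0.5858, 0.5858, 2, 2, 3.4142, 3.4142, 4]

Each diagonal entry of L is the vertex degree and each off-diagonal entry is -1 where an edge is present, 0 otherwise; in the order [a, b, c, d, e, f, g, h] the diagonal is [2, 2, 2, 2, 2, 2, 2, 2]. Since every row of L sums to 0, the all-ones vector is in the kernel and 0 is an eigenvalue. The single zero eigenvalue shows the graph is connected. The eigenvalues sum to 16, which equals trace(L) = 2|E|.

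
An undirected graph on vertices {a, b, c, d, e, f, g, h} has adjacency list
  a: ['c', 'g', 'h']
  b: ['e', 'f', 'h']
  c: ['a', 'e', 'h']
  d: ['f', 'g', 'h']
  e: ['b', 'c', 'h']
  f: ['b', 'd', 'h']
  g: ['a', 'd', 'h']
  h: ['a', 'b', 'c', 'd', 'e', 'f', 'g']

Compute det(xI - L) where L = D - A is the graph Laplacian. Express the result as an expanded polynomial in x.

x^8 - 28x^7 + 322x^6 - 1974x^5 + 6965x^4 - 14126x^3 + 15225x^2 - 6728x

Each diagonal entry of L is the vertex degree and each off-diagonal entry is -1 where an edge is present, 0 otherwise; in the order [a, b, c, d, e, f, g, h] the diagonal is [3, 3, 3, 3, 3, 3, 3, 7]. L has integer entries, so p(x) = det(xI - L) has integer coefficients. Expanding the determinant yields x^8 - 28x^7 + 322x^6 - 1974x^5 + 6965x^4 - 14126x^3 + 15225x^2 - 6728x. Since p(0) = det(-L) = 0, x divides p(x). The eigenvalues sum to 28, which equals trace(L) = 2|E|. The largest eigenvalue, 8, is at most the vertex count 8.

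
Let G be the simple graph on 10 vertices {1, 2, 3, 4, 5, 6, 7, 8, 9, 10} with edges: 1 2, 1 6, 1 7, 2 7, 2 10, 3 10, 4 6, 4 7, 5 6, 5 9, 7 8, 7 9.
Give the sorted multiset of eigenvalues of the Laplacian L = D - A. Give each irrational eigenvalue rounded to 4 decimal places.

Reading degrees in the order [1, 2, 3, 4, 5, 6, 7, 8, 9, 10] gives [3, 3, 1, 2, 2, 3, 5, 1, 2, 2]; set D = diag(3, 3, 1, 2, 2, 3, 5, 1, 2, 2) and form L = D - A. L is symmetric positive semidefinite, so every eigenvalue is real and nonnegative. By the matrix-tree theorem the graph has (1/10) * product of the nonzero eigenvalues = 43 spanning trees.

[0, 0.3209, 0.8408, 1.3125, 1.7094, 2.3766, 2.6449, 3.8354, 4.7257, 6.2337]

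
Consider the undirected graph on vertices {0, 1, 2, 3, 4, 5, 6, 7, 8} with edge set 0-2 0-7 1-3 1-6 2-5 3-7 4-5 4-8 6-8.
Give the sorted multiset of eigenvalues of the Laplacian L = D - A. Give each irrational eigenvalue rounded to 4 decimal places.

With the vertex order [0, 1, 2, 3, 4, 5, 6, 7, 8], the degrees are [2, 2, 2, 2, 2, 2, 2, 2, 2], giving D = diag(2, 2, 2, 2, 2, 2, 2, 2, 2) and L = D - A. Diagonalising L (or applying a numerical eigensolver to the 9x9 matrix) gives the spectrum above. The single zero eigenvalue shows the graph is connected. The largest eigenvalue, 3.8794, is at most the vertex count 9.

[0, 0.4679, 0.4679, 1.6527, 1.6527, 3, 3, 3.8794, 3.8794]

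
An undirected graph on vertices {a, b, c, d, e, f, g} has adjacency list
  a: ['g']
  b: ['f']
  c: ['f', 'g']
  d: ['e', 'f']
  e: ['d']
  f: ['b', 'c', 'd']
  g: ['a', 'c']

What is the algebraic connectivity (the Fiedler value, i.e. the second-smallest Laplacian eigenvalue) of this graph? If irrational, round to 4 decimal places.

0.2603

Each diagonal entry of L is the vertex degree and each off-diagonal entry is -1 where an edge is present, 0 otherwise; in the order [a, b, c, d, e, f, g] the diagonal is [1, 1, 2, 2, 1, 3, 2]. The sorted Laplacian eigenvalues are [0, 0.2603, 0.6262, 1.4055, 2.2742, 3.0996, 4.3342]; the algebraic connectivity is the second entry, 0.2603. The largest eigenvalue, 4.3342, is at most the vertex count 7.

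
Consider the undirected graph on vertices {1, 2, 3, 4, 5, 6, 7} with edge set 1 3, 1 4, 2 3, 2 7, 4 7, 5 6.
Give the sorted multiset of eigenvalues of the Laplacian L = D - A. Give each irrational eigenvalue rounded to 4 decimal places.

[0, 0, 1.3820, 1.3820, 2, 3.6180, 3.6180]

Reading degrees in the order [1, 2, 3, 4, 5, 6, 7] gives [2, 2, 2, 2, 1, 1, 2]; set D = diag(2, 2, 2, 2, 1, 1, 2) and form L = D - A. Since every row of L sums to 0, the all-ones vector is in the kernel and 0 is an eigenvalue. The 2 zero eigenvalues correspond to the 2 connected components. The largest eigenvalue, 3.6180, is at most the vertex count 7.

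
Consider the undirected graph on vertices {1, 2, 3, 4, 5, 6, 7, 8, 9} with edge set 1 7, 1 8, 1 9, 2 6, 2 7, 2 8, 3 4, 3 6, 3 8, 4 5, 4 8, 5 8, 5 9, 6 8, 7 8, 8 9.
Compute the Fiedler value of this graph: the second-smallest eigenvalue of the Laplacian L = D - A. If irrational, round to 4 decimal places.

1.5858

Each diagonal entry of L is the vertex degree and each off-diagonal entry is -1 where an edge is present, 0 otherwise; in the order [1, 2, 3, 4, 5, 6, 7, 8, 9] the diagonal is [3, 3, 3, 3, 3, 3, 3, 8, 3]. The sorted Laplacian eigenvalues are [0, 1.5858, 1.5858, 3, 3, 4.4142, 4.4142, 5, 9]; the algebraic connectivity is the second entry, 1.5858. The eigenvalues sum to 32, which equals trace(L) = 2|E|. There is one zero in the spectrum, matching the 1 component.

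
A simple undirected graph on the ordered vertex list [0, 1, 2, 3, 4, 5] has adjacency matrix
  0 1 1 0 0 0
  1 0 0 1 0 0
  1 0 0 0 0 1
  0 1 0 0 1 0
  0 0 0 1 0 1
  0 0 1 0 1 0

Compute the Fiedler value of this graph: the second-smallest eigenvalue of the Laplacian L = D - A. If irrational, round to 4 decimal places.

1

With the vertex order [0, 1, 2, 3, 4, 5], the degrees are [2, 2, 2, 2, 2, 2], giving D = diag(2, 2, 2, 2, 2, 2) and L = D - A. The smallest Laplacian eigenvalue is always 0. The next one, lambda_2 = 1, measures how hard the graph is to disconnect: larger values mean better connectivity. By the matrix-tree theorem the graph has (1/6) * product of the nonzero eigenvalues = 6 spanning trees.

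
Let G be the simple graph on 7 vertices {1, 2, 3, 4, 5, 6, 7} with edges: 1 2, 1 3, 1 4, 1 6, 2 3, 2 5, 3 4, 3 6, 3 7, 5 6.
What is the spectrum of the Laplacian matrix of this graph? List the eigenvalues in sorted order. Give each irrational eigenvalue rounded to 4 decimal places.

Each diagonal entry of L is the vertex degree and each off-diagonal entry is -1 where an edge is present, 0 otherwise; in the order [1, 2, 3, 4, 5, 6, 7] the diagonal is [4, 3, 5, 2, 2, 3, 1]. The multiplicity of 0 as a Laplacian eigenvalue equals the number of connected components. The largest eigenvalue, 6.1749, is at most the vertex count 7. The eigenvalues sum to 20, which equals trace(L) = 2|E|.

[0, 0.9157, 1.5095, 3, 3.0877, 5.3122, 6.1749]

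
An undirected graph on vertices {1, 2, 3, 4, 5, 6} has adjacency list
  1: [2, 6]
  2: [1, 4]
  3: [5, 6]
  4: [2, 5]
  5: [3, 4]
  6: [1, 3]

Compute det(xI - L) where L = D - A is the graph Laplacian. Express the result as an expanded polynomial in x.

Reading degrees in the order [1, 2, 3, 4, 5, 6] gives [2, 2, 2, 2, 2, 2]; set D = diag(2, 2, 2, 2, 2, 2) and form L = D - A. L has integer entries, so p(x) = det(xI - L) has integer coefficients. Expanding the determinant yields x^6 - 12x^5 + 54x^4 - 112x^3 + 105x^2 - 36x. The constant term is 0 because L is singular (the all-ones vector lies in its kernel). The eigenvalues sum to 12, which equals trace(L) = 2|E|.

x^6 - 12x^5 + 54x^4 - 112x^3 + 105x^2 - 36x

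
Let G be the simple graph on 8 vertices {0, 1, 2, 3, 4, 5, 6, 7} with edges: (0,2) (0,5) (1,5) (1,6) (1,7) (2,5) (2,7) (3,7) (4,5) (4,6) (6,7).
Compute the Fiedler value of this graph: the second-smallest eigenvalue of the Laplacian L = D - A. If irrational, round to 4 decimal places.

With the vertex order [0, 1, 2, 3, 4, 5, 6, 7], the degrees are [2, 3, 3, 1, 2, 4, 3, 4], giving D = diag(2, 3, 3, 1, 2, 4, 3, 4) and L = D - A. Computing the eigenvalues of L and sorting gives [0, 0.7778, 1.2574, 2.1750, 3.3719, 3.5864, 5.1075, 5.7240]. The Fiedler value lambda_2 = 0.7778 is strictly positive, so the graph is connected.

0.7778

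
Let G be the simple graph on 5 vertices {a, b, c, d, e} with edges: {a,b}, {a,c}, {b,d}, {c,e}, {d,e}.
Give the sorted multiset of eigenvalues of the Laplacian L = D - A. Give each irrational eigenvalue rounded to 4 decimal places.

[0, 1.3820, 1.3820, 3.6180, 3.6180]

With the vertex order [a, b, c, d, e], the degrees are [2, 2, 2, 2, 2], giving D = diag(2, 2, 2, 2, 2) and L = D - A. Since every row of L sums to 0, the all-ones vector is in the kernel and 0 is an eigenvalue.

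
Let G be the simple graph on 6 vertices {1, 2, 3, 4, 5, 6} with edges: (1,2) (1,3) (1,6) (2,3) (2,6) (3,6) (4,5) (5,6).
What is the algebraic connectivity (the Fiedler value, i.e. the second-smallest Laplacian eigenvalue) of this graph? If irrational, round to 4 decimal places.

Each diagonal entry of L is the vertex degree and each off-diagonal entry is -1 where an edge is present, 0 otherwise; in the order [1, 2, 3, 4, 5, 6] the diagonal is [3, 3, 3, 1, 2, 4]. Computing the eigenvalues of L and sorting gives [0, 0.4859, 2.4280, 4, 4, 5.0861]. The Fiedler value lambda_2 = 0.4859 is strictly positive, so the graph is connected.

0.4859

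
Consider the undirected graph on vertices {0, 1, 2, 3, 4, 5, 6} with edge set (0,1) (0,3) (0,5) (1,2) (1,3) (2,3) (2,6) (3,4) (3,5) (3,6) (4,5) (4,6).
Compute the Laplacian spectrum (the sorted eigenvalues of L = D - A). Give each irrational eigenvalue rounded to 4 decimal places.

Reading degrees in the order [0, 1, 2, 3, 4, 5, 6] gives [3, 3, 3, 6, 3, 3, 3]; set D = diag(3, 3, 3, 6, 3, 3, 3) and form L = D - A. Since every row of L sums to 0, the all-ones vector is in the kernel and 0 is an eigenvalue. There is one zero in the spectrum, matching the 1 component. The eigenvalues sum to 24, which equals trace(L) = 2|E|.

[0, 2, 2, 4, 4, 5, 7]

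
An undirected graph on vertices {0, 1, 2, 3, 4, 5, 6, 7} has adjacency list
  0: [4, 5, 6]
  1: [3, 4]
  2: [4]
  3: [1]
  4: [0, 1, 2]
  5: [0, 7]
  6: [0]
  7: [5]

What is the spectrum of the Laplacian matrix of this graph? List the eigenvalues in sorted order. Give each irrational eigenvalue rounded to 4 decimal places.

[0, 0.2509, 0.5858, 0.7287, 2, 2.3349, 3.4142, 4.6855]

Each diagonal entry of L is the vertex degree and each off-diagonal entry is -1 where an edge is present, 0 otherwise; in the order [0, 1, 2, 3, 4, 5, 6, 7] the diagonal is [3, 2, 1, 1, 3, 2, 1, 1]. The multiplicity of 0 as a Laplacian eigenvalue equals the number of connected components. The single zero eigenvalue shows the graph is connected. By the matrix-tree theorem the graph has (1/8) * product of the nonzero eigenvalues = 1 spanning tree.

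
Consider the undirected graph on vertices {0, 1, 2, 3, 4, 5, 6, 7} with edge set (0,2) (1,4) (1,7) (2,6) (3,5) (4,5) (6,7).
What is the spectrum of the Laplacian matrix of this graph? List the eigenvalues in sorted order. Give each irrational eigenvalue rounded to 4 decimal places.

Reading degrees in the order [0, 1, 2, 3, 4, 5, 6, 7] gives [1, 2, 2, 1, 2, 2, 2, 2]; set D = diag(1, 2, 2, 1, 2, 2, 2, 2) and form L = D - A. Since every row of L sums to 0, the all-ones vector is in the kernel and 0 is an eigenvalue. The single zero eigenvalue shows the graph is connected. By the matrix-tree theorem the graph has (1/8) * product of the nonzero eigenvalues = 1 spanning tree.

[0, 0.1522, 0.5858, 1.2346, 2, 2.7654, 3.4142, 3.8478]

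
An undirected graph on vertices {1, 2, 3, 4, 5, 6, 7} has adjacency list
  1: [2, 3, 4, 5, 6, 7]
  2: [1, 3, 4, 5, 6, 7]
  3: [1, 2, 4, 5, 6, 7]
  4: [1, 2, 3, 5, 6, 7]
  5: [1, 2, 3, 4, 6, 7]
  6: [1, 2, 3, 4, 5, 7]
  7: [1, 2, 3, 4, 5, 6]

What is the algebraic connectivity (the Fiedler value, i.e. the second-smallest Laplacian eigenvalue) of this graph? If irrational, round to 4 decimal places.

7

Reading degrees in the order [1, 2, 3, 4, 5, 6, 7] gives [6, 6, 6, 6, 6, 6, 6]; set D = diag(6, 6, 6, 6, 6, 6, 6) and form L = D - A. The smallest Laplacian eigenvalue is always 0. The next one, lambda_2 = 7, measures how hard the graph is to disconnect: larger values mean better connectivity. The largest eigenvalue, 7, is at most the vertex count 7.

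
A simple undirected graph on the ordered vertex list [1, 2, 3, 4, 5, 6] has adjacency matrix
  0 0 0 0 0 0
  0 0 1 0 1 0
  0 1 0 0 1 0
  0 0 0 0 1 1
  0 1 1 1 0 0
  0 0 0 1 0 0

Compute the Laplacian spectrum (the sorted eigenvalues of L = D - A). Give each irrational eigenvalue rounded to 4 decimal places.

[0, 0, 0.5188, 2.3111, 3, 4.1701]

Reading degrees in the order [1, 2, 3, 4, 5, 6] gives [0, 2, 2, 2, 3, 1]; set D = diag(0, 2, 2, 2, 3, 1) and form L = D - A. Diagonalising L (or applying a numerical eigensolver to the 6x6 matrix) gives the spectrum above. The 2 zero eigenvalues correspond to the 2 connected components.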